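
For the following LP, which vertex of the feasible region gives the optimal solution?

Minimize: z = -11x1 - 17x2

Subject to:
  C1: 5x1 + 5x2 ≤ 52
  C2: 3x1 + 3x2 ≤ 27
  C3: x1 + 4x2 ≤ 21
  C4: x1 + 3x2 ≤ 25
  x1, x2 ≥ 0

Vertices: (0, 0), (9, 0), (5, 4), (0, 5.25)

Evaluate the objective at each vertex of the feasible region:
  z(0, 0) = 0
  z(9, 0) = -99
  z(5, 4) = -123  ←
  z(0, 5.25) = -89.25
The minimum is at x1 = 5, x2 = 4.

(5, 4)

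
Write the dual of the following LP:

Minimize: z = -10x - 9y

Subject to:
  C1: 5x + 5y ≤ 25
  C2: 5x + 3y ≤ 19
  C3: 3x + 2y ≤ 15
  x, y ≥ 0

Primal min cᵀx s.t. Ax ≤ b, x ≥ 0  →  Dual max −bᵀy s.t. Aᵀy ≥ −c, y ≥ 0.

Maximize: z = -25y1 - 19y2 - 15y3

Subject to:
  5y1 + 5y2 + 3y3 ≥ 10
  5y1 + 3y2 + 2y3 ≥ 9
  y1, y2, y3 ≥ 0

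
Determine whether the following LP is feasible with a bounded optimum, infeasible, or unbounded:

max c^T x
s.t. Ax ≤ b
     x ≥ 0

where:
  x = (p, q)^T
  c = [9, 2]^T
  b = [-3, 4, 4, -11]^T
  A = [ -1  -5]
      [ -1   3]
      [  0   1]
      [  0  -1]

Infeasible (no feasible solution exists)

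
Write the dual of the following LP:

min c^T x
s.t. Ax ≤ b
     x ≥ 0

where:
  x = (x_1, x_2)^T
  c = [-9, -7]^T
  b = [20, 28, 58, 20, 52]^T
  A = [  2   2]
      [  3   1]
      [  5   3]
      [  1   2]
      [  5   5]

Primal min cᵀx s.t. Ax ≤ b, x ≥ 0  →  Dual max −bᵀy s.t. Aᵀy ≥ −c, y ≥ 0.

Maximize: z = -20y1 - 28y2 - 58y3 - 20y4 - 52y5

Subject to:
  2y1 + 3y2 + 5y3 + y4 + 5y5 ≥ 9
  2y1 + y2 + 3y3 + 2y4 + 5y5 ≥ 7
  y1, y2, y3, y4, y5 ≥ 0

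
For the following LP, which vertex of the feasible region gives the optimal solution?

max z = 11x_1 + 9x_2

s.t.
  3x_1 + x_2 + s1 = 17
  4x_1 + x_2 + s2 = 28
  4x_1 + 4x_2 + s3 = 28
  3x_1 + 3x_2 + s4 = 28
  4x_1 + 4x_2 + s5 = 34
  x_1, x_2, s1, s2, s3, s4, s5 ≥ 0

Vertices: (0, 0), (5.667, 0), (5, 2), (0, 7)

Evaluate the objective at each vertex of the feasible region:
  z(0, 0) = 0
  z(5.667, 0) = 62.33
  z(5, 2) = 73  ←
  z(0, 7) = 63
The maximum is at x_1 = 5, x_2 = 2.

(5, 2)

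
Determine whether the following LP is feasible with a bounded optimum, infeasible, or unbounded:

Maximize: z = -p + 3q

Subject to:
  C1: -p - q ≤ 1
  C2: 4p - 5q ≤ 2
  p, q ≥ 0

Unbounded (objective can increase without bound)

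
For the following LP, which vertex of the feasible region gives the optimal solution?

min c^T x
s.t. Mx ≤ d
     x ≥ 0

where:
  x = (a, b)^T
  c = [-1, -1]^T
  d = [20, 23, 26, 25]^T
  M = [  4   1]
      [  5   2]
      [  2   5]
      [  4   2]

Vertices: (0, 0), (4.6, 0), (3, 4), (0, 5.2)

Evaluate the objective at each vertex of the feasible region:
  z(0, 0) = 0
  z(4.6, 0) = -4.6
  z(3, 4) = -7  ←
  z(0, 5.2) = -5.2
The minimum is at a = 3, b = 4.

(3, 4)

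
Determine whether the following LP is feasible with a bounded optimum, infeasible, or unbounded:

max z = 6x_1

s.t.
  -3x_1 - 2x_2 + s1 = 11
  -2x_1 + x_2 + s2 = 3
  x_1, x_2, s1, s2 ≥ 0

Unbounded (objective can increase without bound)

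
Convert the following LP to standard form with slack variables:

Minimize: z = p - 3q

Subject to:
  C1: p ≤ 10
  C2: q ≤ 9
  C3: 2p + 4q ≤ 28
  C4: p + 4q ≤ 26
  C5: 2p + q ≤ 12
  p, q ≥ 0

min z = p - 3q

s.t.
  p + s1 = 10
  q + s2 = 9
  2p + 4q + s3 = 28
  p + 4q + s4 = 26
  2p + q + s5 = 12
  p, q, s1, s2, s3, s4, s5 ≥ 0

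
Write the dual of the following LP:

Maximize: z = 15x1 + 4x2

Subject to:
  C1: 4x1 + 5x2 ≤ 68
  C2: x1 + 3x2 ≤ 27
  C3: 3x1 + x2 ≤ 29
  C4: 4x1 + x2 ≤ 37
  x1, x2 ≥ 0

Primal max cᵀx s.t. Ax ≤ b, x ≥ 0  →  Dual min bᵀy s.t. Aᵀy ≥ c, y ≥ 0.

Minimize: z = 68y1 + 27y2 + 29y3 + 37y4

Subject to:
  4y1 + y2 + 3y3 + 4y4 ≥ 15
  5y1 + 3y2 + y3 + y4 ≥ 4
  y1, y2, y3, y4 ≥ 0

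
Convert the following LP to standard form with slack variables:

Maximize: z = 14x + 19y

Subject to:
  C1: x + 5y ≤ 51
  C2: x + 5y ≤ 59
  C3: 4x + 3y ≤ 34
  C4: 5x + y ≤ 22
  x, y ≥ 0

max z = 14x + 19y

s.t.
  x + 5y + s1 = 51
  x + 5y + s2 = 59
  4x + 3y + s3 = 34
  5x + y + s4 = 22
  x, y, s1, s2, s3, s4 ≥ 0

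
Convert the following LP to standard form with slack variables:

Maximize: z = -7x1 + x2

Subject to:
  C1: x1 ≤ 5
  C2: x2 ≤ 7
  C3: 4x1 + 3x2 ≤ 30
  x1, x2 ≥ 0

max z = -7x1 + x2

s.t.
  x1 + s1 = 5
  x2 + s2 = 7
  4x1 + 3x2 + s3 = 30
  x1, x2, s1, s2, s3 ≥ 0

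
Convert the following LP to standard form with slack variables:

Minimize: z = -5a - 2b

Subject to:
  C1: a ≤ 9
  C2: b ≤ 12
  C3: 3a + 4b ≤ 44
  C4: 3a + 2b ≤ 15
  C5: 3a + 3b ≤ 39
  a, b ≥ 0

min z = -5a - 2b

s.t.
  a + s1 = 9
  b + s2 = 12
  3a + 4b + s3 = 44
  3a + 2b + s4 = 15
  3a + 3b + s5 = 39
  a, b, s1, s2, s3, s4, s5 ≥ 0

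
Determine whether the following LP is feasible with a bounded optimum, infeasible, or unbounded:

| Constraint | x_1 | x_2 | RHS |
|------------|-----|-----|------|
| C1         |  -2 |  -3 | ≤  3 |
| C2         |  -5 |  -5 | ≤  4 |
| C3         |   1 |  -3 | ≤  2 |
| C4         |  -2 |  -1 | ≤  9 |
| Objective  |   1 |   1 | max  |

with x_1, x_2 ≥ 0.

Unbounded (objective can increase without bound)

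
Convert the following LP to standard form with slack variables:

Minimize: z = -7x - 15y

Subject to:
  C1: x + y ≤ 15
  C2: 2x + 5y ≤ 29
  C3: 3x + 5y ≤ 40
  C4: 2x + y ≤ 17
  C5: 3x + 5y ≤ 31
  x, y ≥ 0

min z = -7x - 15y

s.t.
  x + y + s1 = 15
  2x + 5y + s2 = 29
  3x + 5y + s3 = 40
  2x + y + s4 = 17
  3x + 5y + s5 = 31
  x, y, s1, s2, s3, s4, s5 ≥ 0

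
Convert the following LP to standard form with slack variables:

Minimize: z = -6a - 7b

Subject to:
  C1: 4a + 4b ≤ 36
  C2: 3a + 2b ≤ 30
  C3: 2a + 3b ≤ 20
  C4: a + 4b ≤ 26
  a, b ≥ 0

min z = -6a - 7b

s.t.
  4a + 4b + s1 = 36
  3a + 2b + s2 = 30
  2a + 3b + s3 = 20
  a + 4b + s4 = 26
  a, b, s1, s2, s3, s4 ≥ 0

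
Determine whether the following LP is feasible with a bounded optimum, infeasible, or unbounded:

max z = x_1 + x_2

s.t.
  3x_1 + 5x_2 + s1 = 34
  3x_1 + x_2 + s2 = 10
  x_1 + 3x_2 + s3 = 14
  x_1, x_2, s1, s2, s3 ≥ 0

Feasible with a bounded optimal solution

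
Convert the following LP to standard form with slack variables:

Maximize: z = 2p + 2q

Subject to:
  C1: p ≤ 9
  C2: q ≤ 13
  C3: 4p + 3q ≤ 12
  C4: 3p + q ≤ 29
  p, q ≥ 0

max z = 2p + 2q

s.t.
  p + s1 = 9
  q + s2 = 13
  4p + 3q + s3 = 12
  3p + q + s4 = 29
  p, q, s1, s2, s3, s4 ≥ 0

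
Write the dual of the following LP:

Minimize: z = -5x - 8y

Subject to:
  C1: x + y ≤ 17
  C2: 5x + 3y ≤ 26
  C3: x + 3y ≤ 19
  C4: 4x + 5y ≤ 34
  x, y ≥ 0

Primal min cᵀx s.t. Ax ≤ b, x ≥ 0  →  Dual max −bᵀy s.t. Aᵀy ≥ −c, y ≥ 0.

Maximize: z = -17y1 - 26y2 - 19y3 - 34y4

Subject to:
  y1 + 5y2 + y3 + 4y4 ≥ 5
  y1 + 3y2 + 3y3 + 5y4 ≥ 8
  y1, y2, y3, y4 ≥ 0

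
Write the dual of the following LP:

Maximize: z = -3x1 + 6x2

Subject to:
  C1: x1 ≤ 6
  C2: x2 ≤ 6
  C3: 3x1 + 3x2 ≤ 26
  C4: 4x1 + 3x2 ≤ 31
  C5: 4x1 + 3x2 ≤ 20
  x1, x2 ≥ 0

Primal max cᵀx s.t. Ax ≤ b, x ≥ 0  →  Dual min bᵀy s.t. Aᵀy ≥ c, y ≥ 0.

Minimize: z = 6y1 + 6y2 + 26y3 + 31y4 + 20y5

Subject to:
  y1 + 3y3 + 4y4 + 4y5 ≥ -3
  y2 + 3y3 + 3y4 + 3y5 ≥ 6
  y1, y2, y3, y4, y5 ≥ 0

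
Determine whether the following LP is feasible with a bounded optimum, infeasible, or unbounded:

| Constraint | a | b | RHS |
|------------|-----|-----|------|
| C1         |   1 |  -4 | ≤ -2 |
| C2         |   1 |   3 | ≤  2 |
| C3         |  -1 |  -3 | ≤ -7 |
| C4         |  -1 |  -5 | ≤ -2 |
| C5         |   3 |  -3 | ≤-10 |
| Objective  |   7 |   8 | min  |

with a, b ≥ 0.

Infeasible (no feasible solution exists)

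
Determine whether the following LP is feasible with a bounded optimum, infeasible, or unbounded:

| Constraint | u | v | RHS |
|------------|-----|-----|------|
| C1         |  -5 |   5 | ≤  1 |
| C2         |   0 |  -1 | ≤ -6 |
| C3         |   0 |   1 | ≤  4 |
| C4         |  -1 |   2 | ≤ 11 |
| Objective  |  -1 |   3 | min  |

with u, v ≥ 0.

Infeasible (no feasible solution exists)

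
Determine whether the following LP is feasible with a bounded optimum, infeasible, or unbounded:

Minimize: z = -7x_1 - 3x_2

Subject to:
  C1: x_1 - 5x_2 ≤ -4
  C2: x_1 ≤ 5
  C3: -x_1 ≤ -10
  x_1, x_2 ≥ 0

Infeasible (no feasible solution exists)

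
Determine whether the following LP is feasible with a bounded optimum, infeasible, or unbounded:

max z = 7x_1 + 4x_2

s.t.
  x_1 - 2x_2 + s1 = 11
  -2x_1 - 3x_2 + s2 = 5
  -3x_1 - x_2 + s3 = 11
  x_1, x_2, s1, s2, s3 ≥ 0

Unbounded (objective can increase without bound)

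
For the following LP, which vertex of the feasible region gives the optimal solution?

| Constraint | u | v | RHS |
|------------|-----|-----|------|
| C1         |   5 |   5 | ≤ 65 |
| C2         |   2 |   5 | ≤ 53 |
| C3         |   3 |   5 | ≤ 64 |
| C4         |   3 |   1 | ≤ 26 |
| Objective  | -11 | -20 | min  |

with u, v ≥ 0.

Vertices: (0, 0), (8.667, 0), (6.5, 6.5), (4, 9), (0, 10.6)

Evaluate the objective at each vertex of the feasible region:
  z(0, 0) = 0
  z(8.667, 0) = -95.33
  z(6.5, 6.5) = -201.5
  z(4, 9) = -224  ←
  z(0, 10.6) = -212
The minimum is at u = 4, v = 9.

(4, 9)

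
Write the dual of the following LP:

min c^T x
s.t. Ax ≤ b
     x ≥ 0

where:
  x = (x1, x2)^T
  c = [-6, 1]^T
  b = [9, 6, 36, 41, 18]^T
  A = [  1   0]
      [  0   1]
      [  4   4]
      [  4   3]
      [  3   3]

Primal min cᵀx s.t. Ax ≤ b, x ≥ 0  →  Dual max −bᵀy s.t. Aᵀy ≥ −c, y ≥ 0.

Maximize: z = -9y1 - 6y2 - 36y3 - 41y4 - 18y5

Subject to:
  y1 + 4y3 + 4y4 + 3y5 ≥ 6
  y2 + 4y3 + 3y4 + 3y5 ≥ -1
  y1, y2, y3, y4, y5 ≥ 0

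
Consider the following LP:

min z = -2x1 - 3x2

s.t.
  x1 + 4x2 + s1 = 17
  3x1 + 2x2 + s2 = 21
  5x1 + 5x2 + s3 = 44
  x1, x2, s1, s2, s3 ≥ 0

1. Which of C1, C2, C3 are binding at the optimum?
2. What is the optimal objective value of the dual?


1. C1, C2
2. -19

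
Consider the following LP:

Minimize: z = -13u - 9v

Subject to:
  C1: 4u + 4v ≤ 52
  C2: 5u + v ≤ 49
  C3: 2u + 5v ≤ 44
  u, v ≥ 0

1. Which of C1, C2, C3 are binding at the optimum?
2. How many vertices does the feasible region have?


1. C1, C2
2. 5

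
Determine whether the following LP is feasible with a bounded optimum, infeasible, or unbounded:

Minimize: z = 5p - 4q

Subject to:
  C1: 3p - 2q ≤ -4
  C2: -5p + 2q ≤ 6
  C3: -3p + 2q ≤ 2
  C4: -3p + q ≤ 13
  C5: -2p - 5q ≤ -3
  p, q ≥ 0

Infeasible (no feasible solution exists)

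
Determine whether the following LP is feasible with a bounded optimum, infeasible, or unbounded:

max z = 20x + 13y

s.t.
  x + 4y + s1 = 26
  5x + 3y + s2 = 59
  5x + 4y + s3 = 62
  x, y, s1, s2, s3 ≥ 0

Feasible with a bounded optimal solution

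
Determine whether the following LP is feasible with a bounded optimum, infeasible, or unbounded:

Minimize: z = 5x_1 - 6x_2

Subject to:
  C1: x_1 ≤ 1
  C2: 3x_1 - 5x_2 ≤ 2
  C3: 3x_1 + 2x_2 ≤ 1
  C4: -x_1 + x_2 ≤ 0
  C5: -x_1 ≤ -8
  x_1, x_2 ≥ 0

Infeasible (no feasible solution exists)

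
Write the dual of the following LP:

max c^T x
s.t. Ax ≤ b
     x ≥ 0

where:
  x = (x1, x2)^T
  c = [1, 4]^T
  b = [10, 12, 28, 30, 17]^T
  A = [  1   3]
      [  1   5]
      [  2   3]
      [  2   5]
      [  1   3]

Primal max cᵀx s.t. Ax ≤ b, x ≥ 0  →  Dual min bᵀy s.t. Aᵀy ≥ c, y ≥ 0.

Minimize: z = 10y1 + 12y2 + 28y3 + 30y4 + 17y5

Subject to:
  y1 + y2 + 2y3 + 2y4 + y5 ≥ 1
  3y1 + 5y2 + 3y3 + 5y4 + 3y5 ≥ 4
  y1, y2, y3, y4, y5 ≥ 0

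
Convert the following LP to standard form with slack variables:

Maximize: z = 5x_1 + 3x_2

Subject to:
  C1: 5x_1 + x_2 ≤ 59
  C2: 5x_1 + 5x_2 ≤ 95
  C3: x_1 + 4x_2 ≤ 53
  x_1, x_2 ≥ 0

max z = 5x_1 + 3x_2

s.t.
  5x_1 + x_2 + s1 = 59
  5x_1 + 5x_2 + s2 = 95
  x_1 + 4x_2 + s3 = 53
  x_1, x_2, s1, s2, s3 ≥ 0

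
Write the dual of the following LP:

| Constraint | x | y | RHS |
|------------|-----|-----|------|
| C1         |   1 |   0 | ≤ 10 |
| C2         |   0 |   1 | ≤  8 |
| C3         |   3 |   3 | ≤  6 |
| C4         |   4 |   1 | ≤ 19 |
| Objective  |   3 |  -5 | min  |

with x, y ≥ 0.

Primal min cᵀx s.t. Ax ≤ b, x ≥ 0  →  Dual max −bᵀy s.t. Aᵀy ≥ −c, y ≥ 0.

Maximize: z = -10y1 - 8y2 - 6y3 - 19y4

Subject to:
  y1 + 3y3 + 4y4 ≥ -3
  y2 + 3y3 + y4 ≥ 5
  y1, y2, y3, y4 ≥ 0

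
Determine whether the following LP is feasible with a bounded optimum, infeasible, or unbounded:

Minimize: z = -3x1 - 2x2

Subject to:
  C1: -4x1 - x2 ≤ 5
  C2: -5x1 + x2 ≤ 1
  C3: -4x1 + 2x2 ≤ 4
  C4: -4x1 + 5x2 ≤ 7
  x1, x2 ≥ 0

Unbounded (objective can decrease without bound)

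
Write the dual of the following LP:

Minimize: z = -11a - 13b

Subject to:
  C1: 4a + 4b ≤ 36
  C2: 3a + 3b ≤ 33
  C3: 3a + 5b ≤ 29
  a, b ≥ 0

Primal min cᵀx s.t. Ax ≤ b, x ≥ 0  →  Dual max −bᵀy s.t. Aᵀy ≥ −c, y ≥ 0.

Maximize: z = -36y1 - 33y2 - 29y3

Subject to:
  4y1 + 3y2 + 3y3 ≥ 11
  4y1 + 3y2 + 5y3 ≥ 13
  y1, y2, y3 ≥ 0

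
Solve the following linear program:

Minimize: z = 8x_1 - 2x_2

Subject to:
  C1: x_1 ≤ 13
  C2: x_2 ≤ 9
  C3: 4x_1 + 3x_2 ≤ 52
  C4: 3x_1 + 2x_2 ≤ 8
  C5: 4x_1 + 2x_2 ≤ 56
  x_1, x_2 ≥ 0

Evaluate the objective at each vertex of the feasible region:
  z(0, 0) = 0
  z(2.667, 0) = 21.33
  z(0, 4) = -8  ←
The minimum is at x_1 = 0, x_2 = 4.

x_1 = 0, x_2 = 4, z = -8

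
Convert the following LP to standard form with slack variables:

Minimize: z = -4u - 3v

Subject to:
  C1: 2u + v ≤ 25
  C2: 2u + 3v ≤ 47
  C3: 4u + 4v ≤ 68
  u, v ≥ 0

min z = -4u - 3v

s.t.
  2u + v + s1 = 25
  2u + 3v + s2 = 47
  4u + 4v + s3 = 68
  u, v, s1, s2, s3 ≥ 0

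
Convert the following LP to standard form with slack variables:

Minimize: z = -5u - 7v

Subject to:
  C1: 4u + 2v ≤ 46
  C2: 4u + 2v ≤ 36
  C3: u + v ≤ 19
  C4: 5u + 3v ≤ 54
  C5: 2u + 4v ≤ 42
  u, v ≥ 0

min z = -5u - 7v

s.t.
  4u + 2v + s1 = 46
  4u + 2v + s2 = 36
  u + v + s3 = 19
  5u + 3v + s4 = 54
  2u + 4v + s5 = 42
  u, v, s1, s2, s3, s4, s5 ≥ 0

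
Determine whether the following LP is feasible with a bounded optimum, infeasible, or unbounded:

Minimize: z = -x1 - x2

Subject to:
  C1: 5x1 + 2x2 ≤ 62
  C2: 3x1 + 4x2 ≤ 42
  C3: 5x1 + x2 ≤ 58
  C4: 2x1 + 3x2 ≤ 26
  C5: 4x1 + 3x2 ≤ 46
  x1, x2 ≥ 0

Feasible with a bounded optimal solution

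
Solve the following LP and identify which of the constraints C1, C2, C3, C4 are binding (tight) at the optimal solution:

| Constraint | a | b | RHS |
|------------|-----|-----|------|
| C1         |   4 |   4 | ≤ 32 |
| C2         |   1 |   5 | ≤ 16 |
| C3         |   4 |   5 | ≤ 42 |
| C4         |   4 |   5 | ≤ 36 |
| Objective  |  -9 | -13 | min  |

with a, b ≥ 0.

At a = 6, b = 2, compute slack b - a·x for each constraint:
  C1: 32 − 32 = 0  (binding)
  C2: 16 − 16 = 0  (binding)
  C3: 42 − 34 = 8  (slack)
  C4: 36 − 34 = 2  (slack)

Optimal: a = 6, b = 2
Binding: C1, C2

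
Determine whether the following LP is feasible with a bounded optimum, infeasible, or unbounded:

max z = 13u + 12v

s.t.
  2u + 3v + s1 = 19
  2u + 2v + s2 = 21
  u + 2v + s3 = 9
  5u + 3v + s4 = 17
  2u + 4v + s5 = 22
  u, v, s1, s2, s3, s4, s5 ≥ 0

Feasible with a bounded optimal solution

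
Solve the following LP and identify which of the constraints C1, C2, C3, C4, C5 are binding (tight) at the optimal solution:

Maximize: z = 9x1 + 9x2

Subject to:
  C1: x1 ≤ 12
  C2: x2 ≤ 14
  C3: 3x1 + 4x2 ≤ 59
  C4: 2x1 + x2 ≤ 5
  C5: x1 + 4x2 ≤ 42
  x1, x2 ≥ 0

At x1 = 0, x2 = 5, compute slack b - a·x for each constraint:
  C1: 12 − 0 = 12  (slack)
  C2: 14 − 5 = 9  (slack)
  C3: 59 − 20 = 39  (slack)
  C4: 5 − 5 = 0  (binding)
  C5: 42 − 20 = 22  (slack)

Optimal: x1 = 0, x2 = 5
Binding: C4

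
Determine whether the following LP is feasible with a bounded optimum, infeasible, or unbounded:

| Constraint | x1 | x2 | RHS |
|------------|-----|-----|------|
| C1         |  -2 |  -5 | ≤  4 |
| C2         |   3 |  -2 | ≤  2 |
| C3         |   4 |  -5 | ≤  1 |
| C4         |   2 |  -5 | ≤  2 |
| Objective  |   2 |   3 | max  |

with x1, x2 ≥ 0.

Unbounded (objective can increase without bound)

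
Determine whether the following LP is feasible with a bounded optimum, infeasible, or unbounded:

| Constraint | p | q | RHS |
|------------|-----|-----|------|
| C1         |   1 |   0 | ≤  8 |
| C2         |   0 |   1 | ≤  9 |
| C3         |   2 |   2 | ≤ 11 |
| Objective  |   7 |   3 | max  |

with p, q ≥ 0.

Feasible with a bounded optimal solution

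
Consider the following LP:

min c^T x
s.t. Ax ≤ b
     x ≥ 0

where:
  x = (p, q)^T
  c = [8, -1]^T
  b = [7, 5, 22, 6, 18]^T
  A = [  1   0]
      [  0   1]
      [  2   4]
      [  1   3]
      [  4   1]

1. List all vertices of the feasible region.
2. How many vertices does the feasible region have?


1. (0, 0), (4.5, 0), (4.364, 0.5455), (0, 2)
2. 4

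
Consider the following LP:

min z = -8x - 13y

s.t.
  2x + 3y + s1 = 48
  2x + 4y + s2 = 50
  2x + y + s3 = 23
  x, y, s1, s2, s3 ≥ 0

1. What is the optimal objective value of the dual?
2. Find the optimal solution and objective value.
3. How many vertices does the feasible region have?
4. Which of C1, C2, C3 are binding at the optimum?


1. -173
2. x = 7, y = 9, z = -173
3. 4
4. C2, C3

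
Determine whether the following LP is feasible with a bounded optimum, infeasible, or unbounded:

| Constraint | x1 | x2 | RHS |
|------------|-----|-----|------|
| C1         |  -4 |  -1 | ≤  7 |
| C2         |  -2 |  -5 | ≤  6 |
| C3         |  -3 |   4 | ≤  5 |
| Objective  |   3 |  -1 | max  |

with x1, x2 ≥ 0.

Unbounded (objective can increase without bound)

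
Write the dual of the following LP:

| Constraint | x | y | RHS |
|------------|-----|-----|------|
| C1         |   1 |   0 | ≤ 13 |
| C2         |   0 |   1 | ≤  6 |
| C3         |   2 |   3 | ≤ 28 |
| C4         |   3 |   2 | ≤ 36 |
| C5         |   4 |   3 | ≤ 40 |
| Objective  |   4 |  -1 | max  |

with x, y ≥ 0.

Primal max cᵀx s.t. Ax ≤ b, x ≥ 0  →  Dual min bᵀy s.t. Aᵀy ≥ c, y ≥ 0.

Minimize: z = 13y1 + 6y2 + 28y3 + 36y4 + 40y5

Subject to:
  y1 + 2y3 + 3y4 + 4y5 ≥ 4
  y2 + 3y3 + 2y4 + 3y5 ≥ -1
  y1, y2, y3, y4, y5 ≥ 0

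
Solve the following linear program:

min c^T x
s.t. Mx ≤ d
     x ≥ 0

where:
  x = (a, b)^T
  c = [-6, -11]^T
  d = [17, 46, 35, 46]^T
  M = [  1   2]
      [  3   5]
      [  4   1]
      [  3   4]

Evaluate the objective at each vertex of the feasible region:
  z(0, 0) = 0
  z(8.75, 0) = -52.5
  z(7.588, 4.647) = -96.65
  z(7, 5) = -97  ←
  z(0, 8.5) = -93.5
The minimum is at a = 7, b = 5.

a = 7, b = 5, z = -97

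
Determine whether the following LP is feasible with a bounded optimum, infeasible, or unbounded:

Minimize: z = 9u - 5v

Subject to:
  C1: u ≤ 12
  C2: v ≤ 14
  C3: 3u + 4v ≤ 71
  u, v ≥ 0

Feasible with a bounded optimal solution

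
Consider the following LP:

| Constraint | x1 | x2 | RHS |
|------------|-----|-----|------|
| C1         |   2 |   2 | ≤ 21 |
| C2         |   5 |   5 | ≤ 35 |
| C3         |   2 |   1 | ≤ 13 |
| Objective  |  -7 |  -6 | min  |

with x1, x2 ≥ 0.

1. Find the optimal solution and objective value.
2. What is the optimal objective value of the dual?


1. x1 = 6, x2 = 1, z = -48
2. -48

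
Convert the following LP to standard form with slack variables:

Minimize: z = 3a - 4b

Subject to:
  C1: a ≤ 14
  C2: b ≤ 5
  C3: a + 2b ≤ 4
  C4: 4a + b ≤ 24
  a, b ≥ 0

min z = 3a - 4b

s.t.
  a + s1 = 14
  b + s2 = 5
  a + 2b + s3 = 4
  4a + b + s4 = 24
  a, b, s1, s2, s3, s4 ≥ 0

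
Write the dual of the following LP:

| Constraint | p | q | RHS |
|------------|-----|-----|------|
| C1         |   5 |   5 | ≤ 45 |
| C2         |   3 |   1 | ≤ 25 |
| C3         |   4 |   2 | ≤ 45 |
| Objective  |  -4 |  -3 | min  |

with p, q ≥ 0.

Primal min cᵀx s.t. Ax ≤ b, x ≥ 0  →  Dual max −bᵀy s.t. Aᵀy ≥ −c, y ≥ 0.

Maximize: z = -45y1 - 25y2 - 45y3

Subject to:
  5y1 + 3y2 + 4y3 ≥ 4
  5y1 + y2 + 2y3 ≥ 3
  y1, y2, y3 ≥ 0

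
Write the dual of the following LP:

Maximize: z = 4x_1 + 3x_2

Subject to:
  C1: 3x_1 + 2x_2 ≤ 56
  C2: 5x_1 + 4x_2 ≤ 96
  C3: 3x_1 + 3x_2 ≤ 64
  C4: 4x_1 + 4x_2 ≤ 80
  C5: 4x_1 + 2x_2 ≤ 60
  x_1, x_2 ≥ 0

Primal max cᵀx s.t. Ax ≤ b, x ≥ 0  →  Dual min bᵀy s.t. Aᵀy ≥ c, y ≥ 0.

Minimize: z = 56y1 + 96y2 + 64y3 + 80y4 + 60y5

Subject to:
  3y1 + 5y2 + 3y3 + 4y4 + 4y5 ≥ 4
  2y1 + 4y2 + 3y3 + 4y4 + 2y5 ≥ 3
  y1, y2, y3, y4, y5 ≥ 0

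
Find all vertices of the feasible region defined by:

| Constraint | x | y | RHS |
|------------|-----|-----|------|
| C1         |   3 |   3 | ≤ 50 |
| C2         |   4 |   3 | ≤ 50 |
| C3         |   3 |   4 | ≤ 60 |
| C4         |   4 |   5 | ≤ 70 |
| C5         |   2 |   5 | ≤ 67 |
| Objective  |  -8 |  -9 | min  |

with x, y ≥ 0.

(0, 0), (12.5, 0), (5, 10), (1.5, 12.8), (0, 13.4)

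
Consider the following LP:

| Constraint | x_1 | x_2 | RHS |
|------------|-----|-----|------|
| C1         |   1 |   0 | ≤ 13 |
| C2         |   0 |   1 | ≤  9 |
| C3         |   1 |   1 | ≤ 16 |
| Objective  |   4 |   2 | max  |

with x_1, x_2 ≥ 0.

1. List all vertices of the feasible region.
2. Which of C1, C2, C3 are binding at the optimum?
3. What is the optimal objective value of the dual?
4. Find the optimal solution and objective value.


1. (0, 0), (13, 0), (13, 3), (7, 9), (0, 9)
2. C1, C3
3. 58
4. x_1 = 13, x_2 = 3, z = 58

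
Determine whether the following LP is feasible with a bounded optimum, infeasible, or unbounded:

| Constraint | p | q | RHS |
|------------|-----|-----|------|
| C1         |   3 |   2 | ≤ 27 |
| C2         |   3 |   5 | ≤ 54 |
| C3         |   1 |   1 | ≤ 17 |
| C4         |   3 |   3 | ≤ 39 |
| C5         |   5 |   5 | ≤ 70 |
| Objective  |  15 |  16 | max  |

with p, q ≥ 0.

Feasible with a bounded optimal solution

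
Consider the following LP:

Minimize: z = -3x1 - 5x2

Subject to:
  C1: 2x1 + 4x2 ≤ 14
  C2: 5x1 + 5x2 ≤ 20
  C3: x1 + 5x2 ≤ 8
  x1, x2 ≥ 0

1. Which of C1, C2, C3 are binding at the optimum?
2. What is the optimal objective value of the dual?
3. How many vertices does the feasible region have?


1. C2, C3
2. -14
3. 4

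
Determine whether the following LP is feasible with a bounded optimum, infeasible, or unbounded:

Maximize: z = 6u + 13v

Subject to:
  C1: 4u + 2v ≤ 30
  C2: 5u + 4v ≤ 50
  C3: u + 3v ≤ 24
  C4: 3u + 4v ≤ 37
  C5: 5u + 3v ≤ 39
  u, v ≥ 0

Feasible with a bounded optimal solution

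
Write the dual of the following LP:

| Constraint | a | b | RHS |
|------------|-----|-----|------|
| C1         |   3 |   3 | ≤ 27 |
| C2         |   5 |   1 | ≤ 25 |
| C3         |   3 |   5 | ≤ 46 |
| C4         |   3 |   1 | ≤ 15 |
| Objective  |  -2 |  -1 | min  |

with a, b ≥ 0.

Primal min cᵀx s.t. Ax ≤ b, x ≥ 0  →  Dual max −bᵀy s.t. Aᵀy ≥ −c, y ≥ 0.

Maximize: z = -27y1 - 25y2 - 46y3 - 15y4

Subject to:
  3y1 + 5y2 + 3y3 + 3y4 ≥ 2
  3y1 + y2 + 5y3 + y4 ≥ 1
  y1, y2, y3, y4 ≥ 0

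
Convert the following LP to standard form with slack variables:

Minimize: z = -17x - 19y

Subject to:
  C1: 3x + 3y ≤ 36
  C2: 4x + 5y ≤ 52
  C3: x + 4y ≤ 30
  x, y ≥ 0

min z = -17x - 19y

s.t.
  3x + 3y + s1 = 36
  4x + 5y + s2 = 52
  x + 4y + s3 = 30
  x, y, s1, s2, s3 ≥ 0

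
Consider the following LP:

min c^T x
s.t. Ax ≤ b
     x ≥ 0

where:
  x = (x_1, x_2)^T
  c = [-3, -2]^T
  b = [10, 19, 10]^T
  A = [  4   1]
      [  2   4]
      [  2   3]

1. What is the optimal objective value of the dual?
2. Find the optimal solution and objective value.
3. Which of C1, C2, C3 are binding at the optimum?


1. -10
2. x_1 = 2, x_2 = 2, z = -10
3. C1, C3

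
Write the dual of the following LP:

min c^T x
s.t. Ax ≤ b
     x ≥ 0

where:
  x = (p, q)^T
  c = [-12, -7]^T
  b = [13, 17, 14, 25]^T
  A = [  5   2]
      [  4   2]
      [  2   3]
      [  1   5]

Primal min cᵀx s.t. Ax ≤ b, x ≥ 0  →  Dual max −bᵀy s.t. Aᵀy ≥ −c, y ≥ 0.

Maximize: z = -13y1 - 17y2 - 14y3 - 25y4

Subject to:
  5y1 + 4y2 + 2y3 + y4 ≥ 12
  2y1 + 2y2 + 3y3 + 5y4 ≥ 7
  y1, y2, y3, y4 ≥ 0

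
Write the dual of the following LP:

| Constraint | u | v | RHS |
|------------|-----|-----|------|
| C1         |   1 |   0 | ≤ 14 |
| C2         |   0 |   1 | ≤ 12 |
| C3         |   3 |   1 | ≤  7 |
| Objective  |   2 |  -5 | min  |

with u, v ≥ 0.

Primal min cᵀx s.t. Ax ≤ b, x ≥ 0  →  Dual max −bᵀy s.t. Aᵀy ≥ −c, y ≥ 0.

Maximize: z = -14y1 - 12y2 - 7y3

Subject to:
  y1 + 3y3 ≥ -2
  y2 + y3 ≥ 5
  y1, y2, y3 ≥ 0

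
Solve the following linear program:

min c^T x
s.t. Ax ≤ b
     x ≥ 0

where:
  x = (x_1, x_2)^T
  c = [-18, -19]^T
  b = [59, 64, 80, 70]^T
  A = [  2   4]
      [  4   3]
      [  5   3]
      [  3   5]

Evaluate the objective at each vertex of the feasible region:
  z(0, 0) = 0
  z(16, 0) = -288
  z(10, 8) = -332  ←
  z(0, 14) = -266
The minimum is at x_1 = 10, x_2 = 8.

x_1 = 10, x_2 = 8, z = -332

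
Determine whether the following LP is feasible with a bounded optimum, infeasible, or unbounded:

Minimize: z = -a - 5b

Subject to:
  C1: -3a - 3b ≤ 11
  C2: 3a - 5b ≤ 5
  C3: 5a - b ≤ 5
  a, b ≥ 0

Unbounded (objective can decrease without bound)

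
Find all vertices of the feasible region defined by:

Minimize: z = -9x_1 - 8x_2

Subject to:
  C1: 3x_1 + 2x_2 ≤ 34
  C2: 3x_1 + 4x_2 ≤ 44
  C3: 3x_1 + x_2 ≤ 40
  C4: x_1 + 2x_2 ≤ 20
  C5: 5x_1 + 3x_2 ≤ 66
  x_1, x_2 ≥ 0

(0, 0), (11.33, 0), (8, 5), (4, 8), (0, 10)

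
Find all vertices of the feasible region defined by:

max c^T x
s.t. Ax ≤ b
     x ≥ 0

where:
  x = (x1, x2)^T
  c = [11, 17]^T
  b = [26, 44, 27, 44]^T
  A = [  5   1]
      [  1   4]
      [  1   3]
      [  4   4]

(0, 0), (5.2, 0), (3.75, 7.25), (3, 8), (0, 9)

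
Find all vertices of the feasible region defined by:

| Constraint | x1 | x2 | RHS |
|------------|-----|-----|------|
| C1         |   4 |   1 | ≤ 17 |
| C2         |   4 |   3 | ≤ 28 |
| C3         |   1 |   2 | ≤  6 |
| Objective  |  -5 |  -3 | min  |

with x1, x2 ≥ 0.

(0, 0), (4.25, 0), (4, 1), (0, 3)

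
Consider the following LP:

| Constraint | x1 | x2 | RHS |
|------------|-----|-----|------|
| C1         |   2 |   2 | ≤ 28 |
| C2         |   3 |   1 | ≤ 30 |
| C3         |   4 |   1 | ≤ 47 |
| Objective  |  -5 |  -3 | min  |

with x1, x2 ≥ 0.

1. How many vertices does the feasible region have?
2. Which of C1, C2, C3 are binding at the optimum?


1. 4
2. C1, C2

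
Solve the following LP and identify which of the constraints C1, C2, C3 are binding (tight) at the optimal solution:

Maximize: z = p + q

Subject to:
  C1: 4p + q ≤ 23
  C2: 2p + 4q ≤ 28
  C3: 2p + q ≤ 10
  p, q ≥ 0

At p = 2, q = 6, compute slack b - a·x for each constraint:
  C1: 23 − 14 = 9  (slack)
  C2: 28 − 28 = 0  (binding)
  C3: 10 − 10 = 0  (binding)

Optimal: p = 2, q = 6
Binding: C2, C3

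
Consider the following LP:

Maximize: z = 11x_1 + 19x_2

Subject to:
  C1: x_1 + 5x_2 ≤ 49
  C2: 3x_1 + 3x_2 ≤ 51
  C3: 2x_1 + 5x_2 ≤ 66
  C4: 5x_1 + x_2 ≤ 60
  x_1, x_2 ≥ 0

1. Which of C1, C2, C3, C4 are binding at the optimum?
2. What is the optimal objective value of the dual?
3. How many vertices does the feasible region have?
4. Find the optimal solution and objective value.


1. C1, C2
2. 251
3. 5
4. x_1 = 9, x_2 = 8, z = 251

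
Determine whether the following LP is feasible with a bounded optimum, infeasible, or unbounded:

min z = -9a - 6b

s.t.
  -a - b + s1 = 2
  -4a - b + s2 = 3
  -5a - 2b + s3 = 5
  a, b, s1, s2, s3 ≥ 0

Unbounded (objective can decrease without bound)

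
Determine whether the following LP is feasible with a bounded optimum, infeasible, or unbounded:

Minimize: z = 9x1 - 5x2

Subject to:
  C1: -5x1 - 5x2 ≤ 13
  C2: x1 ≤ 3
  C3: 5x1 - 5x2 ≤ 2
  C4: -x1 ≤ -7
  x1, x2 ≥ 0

Infeasible (no feasible solution exists)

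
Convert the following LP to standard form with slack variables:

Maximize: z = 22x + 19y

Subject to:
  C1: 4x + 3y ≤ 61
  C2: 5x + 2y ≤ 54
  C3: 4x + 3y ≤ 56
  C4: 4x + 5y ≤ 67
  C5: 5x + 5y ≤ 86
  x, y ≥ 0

max z = 22x + 19y

s.t.
  4x + 3y + s1 = 61
  5x + 2y + s2 = 54
  4x + 3y + s3 = 56
  4x + 5y + s4 = 67
  5x + 5y + s5 = 86
  x, y, s1, s2, s3, s4, s5 ≥ 0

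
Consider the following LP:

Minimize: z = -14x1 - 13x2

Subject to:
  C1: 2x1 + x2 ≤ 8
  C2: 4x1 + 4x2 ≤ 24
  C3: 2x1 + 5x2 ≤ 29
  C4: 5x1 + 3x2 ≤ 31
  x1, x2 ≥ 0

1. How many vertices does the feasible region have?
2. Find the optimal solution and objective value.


1. 5
2. x1 = 2, x2 = 4, z = -80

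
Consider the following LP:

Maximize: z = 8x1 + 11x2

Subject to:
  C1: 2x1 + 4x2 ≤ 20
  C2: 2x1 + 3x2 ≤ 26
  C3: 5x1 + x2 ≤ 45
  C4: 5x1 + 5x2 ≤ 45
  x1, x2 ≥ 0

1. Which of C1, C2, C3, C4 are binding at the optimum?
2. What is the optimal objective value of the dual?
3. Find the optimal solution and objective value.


1. C1, C4
2. 75
3. x1 = 8, x2 = 1, z = 75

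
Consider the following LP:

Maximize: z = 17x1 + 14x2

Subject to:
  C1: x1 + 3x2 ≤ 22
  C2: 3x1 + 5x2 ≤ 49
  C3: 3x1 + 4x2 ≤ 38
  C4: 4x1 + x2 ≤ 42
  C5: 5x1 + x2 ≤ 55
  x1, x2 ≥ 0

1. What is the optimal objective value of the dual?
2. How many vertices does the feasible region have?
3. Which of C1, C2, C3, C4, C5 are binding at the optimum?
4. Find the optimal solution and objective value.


1. 198
2. 5
3. C3, C4
4. x1 = 10, x2 = 2, z = 198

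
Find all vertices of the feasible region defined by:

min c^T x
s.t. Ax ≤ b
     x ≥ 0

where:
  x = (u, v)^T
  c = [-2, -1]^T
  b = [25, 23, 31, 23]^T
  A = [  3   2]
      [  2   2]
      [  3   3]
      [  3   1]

(0, 0), (7.667, 0), (7, 2), (4.333, 6), (0, 10.33)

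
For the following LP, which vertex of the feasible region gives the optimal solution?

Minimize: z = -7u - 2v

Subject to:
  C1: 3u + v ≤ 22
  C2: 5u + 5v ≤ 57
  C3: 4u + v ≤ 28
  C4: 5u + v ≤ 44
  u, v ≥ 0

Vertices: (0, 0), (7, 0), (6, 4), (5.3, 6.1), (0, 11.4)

Evaluate the objective at each vertex of the feasible region:
  z(0, 0) = 0
  z(7, 0) = -49
  z(6, 4) = -50  ←
  z(5.3, 6.1) = -49.3
  z(0, 11.4) = -22.8
The minimum is at u = 6, v = 4.

(6, 4)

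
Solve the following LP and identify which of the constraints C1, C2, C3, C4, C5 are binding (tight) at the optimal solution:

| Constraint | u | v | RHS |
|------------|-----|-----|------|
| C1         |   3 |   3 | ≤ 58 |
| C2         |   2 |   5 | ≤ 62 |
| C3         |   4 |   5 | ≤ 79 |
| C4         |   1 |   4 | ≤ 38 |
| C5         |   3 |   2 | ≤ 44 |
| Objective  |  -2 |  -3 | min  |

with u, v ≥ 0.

At u = 10, v = 7, compute slack b - a·x for each constraint:
  C1: 58 − 51 = 7  (slack)
  C2: 62 − 55 = 7  (slack)
  C3: 79 − 75 = 4  (slack)
  C4: 38 − 38 = 0  (binding)
  C5: 44 − 44 = 0  (binding)

Optimal: u = 10, v = 7
Binding: C4, C5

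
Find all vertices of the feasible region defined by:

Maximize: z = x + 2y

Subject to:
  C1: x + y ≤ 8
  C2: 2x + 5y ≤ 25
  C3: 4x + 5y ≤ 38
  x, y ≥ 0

(0, 0), (8, 0), (5, 3), (0, 5)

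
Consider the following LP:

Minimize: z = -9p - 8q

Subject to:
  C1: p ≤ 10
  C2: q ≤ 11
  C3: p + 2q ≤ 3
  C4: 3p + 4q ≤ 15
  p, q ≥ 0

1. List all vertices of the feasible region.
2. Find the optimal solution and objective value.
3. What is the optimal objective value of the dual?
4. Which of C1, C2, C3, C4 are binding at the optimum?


1. (0, 0), (3, 0), (0, 1.5)
2. p = 3, q = 0, z = -27
3. -27
4. C3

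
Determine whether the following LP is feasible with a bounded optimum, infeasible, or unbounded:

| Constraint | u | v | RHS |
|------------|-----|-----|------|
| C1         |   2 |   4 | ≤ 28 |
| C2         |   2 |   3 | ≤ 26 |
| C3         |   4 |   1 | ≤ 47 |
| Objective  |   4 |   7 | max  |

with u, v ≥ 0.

Feasible with a bounded optimal solution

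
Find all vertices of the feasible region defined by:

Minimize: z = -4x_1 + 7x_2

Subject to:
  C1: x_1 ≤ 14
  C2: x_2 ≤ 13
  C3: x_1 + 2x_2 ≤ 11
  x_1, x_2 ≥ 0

(0, 0), (11, 0), (0, 5.5)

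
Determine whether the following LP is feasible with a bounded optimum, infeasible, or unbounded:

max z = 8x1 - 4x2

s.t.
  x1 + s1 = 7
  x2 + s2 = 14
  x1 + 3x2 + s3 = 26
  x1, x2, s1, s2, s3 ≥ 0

Feasible with a bounded optimal solution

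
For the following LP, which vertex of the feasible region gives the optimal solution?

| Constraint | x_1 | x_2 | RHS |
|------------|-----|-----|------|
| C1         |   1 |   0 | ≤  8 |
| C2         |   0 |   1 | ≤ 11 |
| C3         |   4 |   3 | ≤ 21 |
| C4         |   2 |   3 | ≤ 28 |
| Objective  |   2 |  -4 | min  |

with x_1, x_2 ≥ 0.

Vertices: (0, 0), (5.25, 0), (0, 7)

Evaluate the objective at each vertex of the feasible region:
  z(0, 0) = 0
  z(5.25, 0) = 10.5
  z(0, 7) = -28  ←
The minimum is at x_1 = 0, x_2 = 7.

(0, 7)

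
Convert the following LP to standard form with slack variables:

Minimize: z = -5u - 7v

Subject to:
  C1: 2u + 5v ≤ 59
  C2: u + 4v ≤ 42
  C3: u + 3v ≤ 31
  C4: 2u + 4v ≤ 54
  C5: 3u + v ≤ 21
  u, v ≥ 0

min z = -5u - 7v

s.t.
  2u + 5v + s1 = 59
  u + 4v + s2 = 42
  u + 3v + s3 = 31
  2u + 4v + s4 = 54
  3u + v + s5 = 21
  u, v, s1, s2, s3, s4, s5 ≥ 0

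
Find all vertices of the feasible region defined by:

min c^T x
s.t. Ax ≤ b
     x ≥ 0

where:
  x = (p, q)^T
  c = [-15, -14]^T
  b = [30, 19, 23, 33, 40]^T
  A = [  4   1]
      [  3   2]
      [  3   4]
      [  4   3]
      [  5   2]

(0, 0), (6.333, 0), (5, 2), (0, 5.75)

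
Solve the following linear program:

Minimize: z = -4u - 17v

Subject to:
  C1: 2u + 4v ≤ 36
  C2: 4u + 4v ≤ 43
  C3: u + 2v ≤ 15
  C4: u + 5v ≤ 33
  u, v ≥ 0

Evaluate the objective at each vertex of the feasible region:
  z(0, 0) = 0
  z(10.75, 0) = -43
  z(6.5, 4.25) = -98.25
  z(3, 6) = -114  ←
  z(0, 6.6) = -112.2
The minimum is at u = 3, v = 6.

u = 3, v = 6, z = -114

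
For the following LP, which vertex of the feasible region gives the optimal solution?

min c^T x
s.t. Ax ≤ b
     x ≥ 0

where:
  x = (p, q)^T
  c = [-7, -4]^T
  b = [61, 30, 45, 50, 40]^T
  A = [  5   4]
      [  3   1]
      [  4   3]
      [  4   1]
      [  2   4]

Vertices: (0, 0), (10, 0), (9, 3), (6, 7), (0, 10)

Evaluate the objective at each vertex of the feasible region:
  z(0, 0) = 0
  z(10, 0) = -70
  z(9, 3) = -75  ←
  z(6, 7) = -70
  z(0, 10) = -40
The minimum is at p = 9, q = 3.

(9, 3)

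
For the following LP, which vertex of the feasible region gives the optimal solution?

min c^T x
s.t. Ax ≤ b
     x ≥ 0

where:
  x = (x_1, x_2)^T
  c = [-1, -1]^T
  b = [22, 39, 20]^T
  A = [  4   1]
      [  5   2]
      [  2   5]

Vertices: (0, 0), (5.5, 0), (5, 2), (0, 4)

Evaluate the objective at each vertex of the feasible region:
  z(0, 0) = 0
  z(5.5, 0) = -5.5
  z(5, 2) = -7  ←
  z(0, 4) = -4
The minimum is at x_1 = 5, x_2 = 2.

(5, 2)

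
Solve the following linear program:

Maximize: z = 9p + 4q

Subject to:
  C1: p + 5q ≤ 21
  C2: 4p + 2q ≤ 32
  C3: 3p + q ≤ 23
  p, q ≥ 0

Evaluate the objective at each vertex of the feasible region:
  z(0, 0) = 0
  z(7.667, 0) = 69
  z(7, 2) = 71  ←
  z(6.556, 2.889) = 70.56
  z(0, 4.2) = 16.8
The maximum is at p = 7, q = 2.

p = 7, q = 2, z = 71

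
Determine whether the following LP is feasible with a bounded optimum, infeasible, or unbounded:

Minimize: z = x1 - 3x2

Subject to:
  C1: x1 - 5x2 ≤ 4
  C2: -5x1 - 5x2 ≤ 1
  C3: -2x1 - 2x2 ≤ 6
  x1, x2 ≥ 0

Unbounded (objective can decrease without bound)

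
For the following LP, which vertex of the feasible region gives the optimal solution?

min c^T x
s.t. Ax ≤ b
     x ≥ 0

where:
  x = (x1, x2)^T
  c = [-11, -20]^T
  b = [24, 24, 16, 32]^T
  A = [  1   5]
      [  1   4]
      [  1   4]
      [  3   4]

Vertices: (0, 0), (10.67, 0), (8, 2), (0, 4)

Evaluate the objective at each vertex of the feasible region:
  z(0, 0) = 0
  z(10.67, 0) = -117.3
  z(8, 2) = -128  ←
  z(0, 4) = -80
The minimum is at x1 = 8, x2 = 2.

(8, 2)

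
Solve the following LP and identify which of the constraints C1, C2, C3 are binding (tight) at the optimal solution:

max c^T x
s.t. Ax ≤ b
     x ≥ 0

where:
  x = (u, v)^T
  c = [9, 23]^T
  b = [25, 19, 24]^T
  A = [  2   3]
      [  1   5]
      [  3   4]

At u = 4, v = 3, compute slack b - a·x for each constraint:
  C1: 25 − 17 = 8  (slack)
  C2: 19 − 19 = 0  (binding)
  C3: 24 − 24 = 0  (binding)

Optimal: u = 4, v = 3
Binding: C2, C3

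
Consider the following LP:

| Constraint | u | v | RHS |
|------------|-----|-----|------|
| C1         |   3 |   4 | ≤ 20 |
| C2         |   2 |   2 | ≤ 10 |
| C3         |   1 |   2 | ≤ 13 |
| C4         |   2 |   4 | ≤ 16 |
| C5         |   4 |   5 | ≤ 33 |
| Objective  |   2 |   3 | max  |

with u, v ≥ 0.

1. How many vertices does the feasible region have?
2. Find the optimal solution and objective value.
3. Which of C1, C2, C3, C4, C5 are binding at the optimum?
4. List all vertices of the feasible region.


1. 4
2. u = 2, v = 3, z = 13
3. C2, C4
4. (0, 0), (5, 0), (2, 3), (0, 4)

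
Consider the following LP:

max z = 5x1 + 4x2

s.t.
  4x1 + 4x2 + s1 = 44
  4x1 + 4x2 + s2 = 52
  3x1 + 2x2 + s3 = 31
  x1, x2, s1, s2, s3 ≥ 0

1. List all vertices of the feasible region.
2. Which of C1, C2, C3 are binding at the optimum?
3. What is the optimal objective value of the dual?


1. (0, 0), (10.33, 0), (9, 2), (0, 11)
2. C1, C3
3. 53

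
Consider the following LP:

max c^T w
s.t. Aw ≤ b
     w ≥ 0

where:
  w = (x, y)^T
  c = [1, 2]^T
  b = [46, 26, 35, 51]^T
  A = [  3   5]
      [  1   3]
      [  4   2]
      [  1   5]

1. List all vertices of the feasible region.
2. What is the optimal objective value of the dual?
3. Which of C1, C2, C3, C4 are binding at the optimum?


1. (0, 0), (8.75, 0), (5.929, 5.643), (2, 8), (0, 8.667)
2. 18
3. C1, C2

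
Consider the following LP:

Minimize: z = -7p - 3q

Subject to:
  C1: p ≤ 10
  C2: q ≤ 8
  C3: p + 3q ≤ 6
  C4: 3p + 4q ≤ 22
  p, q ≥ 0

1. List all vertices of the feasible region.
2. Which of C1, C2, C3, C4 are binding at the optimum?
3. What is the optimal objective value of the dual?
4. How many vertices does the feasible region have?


1. (0, 0), (6, 0), (0, 2)
2. C3
3. -42
4. 3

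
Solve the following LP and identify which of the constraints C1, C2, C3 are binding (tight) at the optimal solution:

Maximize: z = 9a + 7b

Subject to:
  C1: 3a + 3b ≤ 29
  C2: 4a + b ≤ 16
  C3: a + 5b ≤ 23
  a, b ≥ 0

At a = 3, b = 4, compute slack b - a·x for each constraint:
  C1: 29 − 21 = 8  (slack)
  C2: 16 − 16 = 0  (binding)
  C3: 23 − 23 = 0  (binding)

Optimal: a = 3, b = 4
Binding: C2, C3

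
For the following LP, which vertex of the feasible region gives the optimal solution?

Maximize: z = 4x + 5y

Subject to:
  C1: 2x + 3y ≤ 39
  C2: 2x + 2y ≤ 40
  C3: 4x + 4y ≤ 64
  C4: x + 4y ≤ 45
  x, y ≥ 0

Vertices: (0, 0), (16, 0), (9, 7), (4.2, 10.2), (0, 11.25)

Evaluate the objective at each vertex of the feasible region:
  z(0, 0) = 0
  z(16, 0) = 64
  z(9, 7) = 71  ←
  z(4.2, 10.2) = 67.8
  z(0, 11.25) = 56.25
The maximum is at x = 9, y = 7.

(9, 7)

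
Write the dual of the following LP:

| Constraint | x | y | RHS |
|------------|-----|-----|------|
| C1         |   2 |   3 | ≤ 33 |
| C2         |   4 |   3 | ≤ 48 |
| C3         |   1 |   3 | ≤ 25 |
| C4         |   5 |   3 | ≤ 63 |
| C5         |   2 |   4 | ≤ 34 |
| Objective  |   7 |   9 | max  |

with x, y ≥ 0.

Primal max cᵀx s.t. Ax ≤ b, x ≥ 0  →  Dual min bᵀy s.t. Aᵀy ≥ c, y ≥ 0.

Minimize: z = 33y1 + 48y2 + 25y3 + 63y4 + 34y5

Subject to:
  2y1 + 4y2 + y3 + 5y4 + 2y5 ≥ 7
  3y1 + 3y2 + 3y3 + 3y4 + 4y5 ≥ 9
  y1, y2, y3, y4, y5 ≥ 0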